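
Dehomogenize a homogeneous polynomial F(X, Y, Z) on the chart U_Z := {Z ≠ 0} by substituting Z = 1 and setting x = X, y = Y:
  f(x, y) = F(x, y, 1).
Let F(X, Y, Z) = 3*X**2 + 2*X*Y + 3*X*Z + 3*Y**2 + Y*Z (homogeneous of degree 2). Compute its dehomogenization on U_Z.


f(x, y) = 3*x**2 + 2*x*y + 3*x + 3*y**2 + y

On U_Z we set Z = 1. Each monomial c·X^i·Y^j·Z^k in F becomes c·x^i·y^j·1^k = c·x^i·y^j.
Substituting Z = 1: F(X, Y, 1) = 3*x**2 + 2*x*y + 3*x + 3*y**2 + y.
Note: deg(f) ≤ deg(F) = 2; strict inequality happens when F is divisible by Z (lost terms).


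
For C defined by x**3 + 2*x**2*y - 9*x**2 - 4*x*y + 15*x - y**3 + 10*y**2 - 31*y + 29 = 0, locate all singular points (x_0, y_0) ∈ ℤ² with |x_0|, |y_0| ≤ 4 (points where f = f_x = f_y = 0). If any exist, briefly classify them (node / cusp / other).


Singular points: {(1, 3)}; classification: cusp.

Compute partial derivatives:
  f_x = 3*x**2 + 4*x*y - 18*x - 4*y + 15.
  f_y = 2*x**2 - 4*x - 3*y**2 + 20*y - 31.
Scan x_0 ∈ {−4, ..., 4}. For each x_0, f_y(x_0, y) is a polynomial in y; find its integer roots y ∈ {−4, ..., 4}, then test f_x and f at those candidates.
  x = -4: f_y(-4, y) = -3*y**2 + 20*y + 17; no integer root y with |y| ≤ 4.
  x = -3: f_y(-3, y) = -3*y**2 + 20*y - 1; no integer root y with |y| ≤ 4.
  x = -2: f_y(-2, y) = -3*y**2 + 20*y - 15; no integer root y with |y| ≤ 4.
  x = -1: f_y(-1, y) = -3*y**2 + 20*y - 25; no integer root y with |y| ≤ 4.
  x = 0: f_y(0, y) = -3*y**2 + 20*y - 31; no integer root y with |y| ≤ 4.
  x = 1: f_y(1, y) = -3*y**2 + 20*y - 33; vanishes at y ∈ {3}. (1, 3): f_x = 0, f = 0 — SINGULAR.
  x = 2: f_y(2, y) = -3*y**2 + 20*y - 31; no integer root y with |y| ≤ 4.
  x = 3: f_y(3, y) = -3*y**2 + 20*y - 25; no integer root y with |y| ≤ 4.
  x = 4: f_y(4, y) = -3*y**2 + 20*y - 15; no integer root y with |y| ≤ 4.
Only singular point on the grid: (1, 3).
Classify: substitute x = 1 + u, y = 3 + v and expand: f = u**3 + 2*u**2*v - v**3 + v**2.
No constant or linear terms (consistent with a singular point). Quadratic part: v**2. Cubic part: u**3 + 2*u**2*v - v**3.
The quadratic part v**2 is a perfect square, so there is a single (double) tangent line v = 0, i.e. y = 3. Restricting the cubic part to that line (v = 0) leaves u**3 ≠ 0, so f is not divisible by v and the branch is v² ≈ -u**3 to lowest order — this is a cusp.
Classification: cusp.


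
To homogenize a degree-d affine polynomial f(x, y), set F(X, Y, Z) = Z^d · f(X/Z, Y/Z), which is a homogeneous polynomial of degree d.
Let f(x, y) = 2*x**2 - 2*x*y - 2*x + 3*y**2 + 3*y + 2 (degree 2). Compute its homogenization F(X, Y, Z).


F(X, Y, Z) = 2*X**2 - 2*X*Y - 2*X*Z + 3*Y**2 + 3*Y*Z + 2*Z**2

deg(f) = 2.
Substitute x = X/Z, y = Y/Z into f, then multiply by Z^2.
  monomial 2·x^2·y^0 ↦ 2·X^2·Y^0·Z^0.
  monomial -2·x^1·y^1 ↦ -2·X^1·Y^1·Z^0.
  monomial -2·x^1·y^0 ↦ -2·X^1·Y^0·Z^1.
  monomial 3·x^0·y^2 ↦ 3·X^0·Y^2·Z^0.
  monomial 3·x^0·y^1 ↦ 3·X^0·Y^1·Z^1.
  monomial 2·x^0·y^0 ↦ 2·X^0·Y^0·Z^2.
Collecting: F(X, Y, Z) = 2*X**2 - 2*X*Y - 2*X*Z + 3*Y**2 + 3*Y*Z + 2*Z**2.


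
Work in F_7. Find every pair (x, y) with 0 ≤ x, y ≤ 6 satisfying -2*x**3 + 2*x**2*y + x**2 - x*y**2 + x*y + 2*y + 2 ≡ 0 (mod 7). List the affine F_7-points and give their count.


Affine F_7-points: {(0, 6), (1, 2), (1, 3), (2, 1), (2, 5), (5, 5)}; count = 6.

For each of the 49 pairs (x, y) ∈ F_7², evaluate f(x, y) mod 7. Record the zeros.
  x = 0: [0↦2, 1↦4, 2↦6, 3↦1, 4↦3, 5↦5, 6↦0]  zeros at y ∈ {6}
  x = 1: [0↦1, 1↦5, 2↦0, 3↦0, 4↦5, 5↦1, 6↦2]  zeros at y ∈ {2, 3}
  x = 2: [0↦4, 1↦0, 2↦6, 3↦1, 4↦6, 5↦0, 6↦4]  zeros at y ∈ {1, 5}
  x = 3: [0↦6, 1↦5, 2↦5, 3↦6, 4↦1, 5↦4, 6↦1]  zeros at y ∈ ∅
  x = 4: [0↦2, 1↦1, 2↦6, 3↦3, 4↦6, 5↦1, 6↦2]  zeros at y ∈ ∅
  x = 5: [0↦1, 1↦4, 2↦4, 3↦1, 4↦2, 5↦0, 6↦2]  zeros at y ∈ {5}
  x = 6: [0↦5, 1↦2, 2↦1, 3↦2, 4↦5, 5↦3, 6↦3]  zeros at y ∈ ∅
Collecting zeros: affine points = {(0, 6), (1, 2), (1, 3), (2, 1), (2, 5), (5, 5)}.
Total count |C(F_7)_aff| = 6.


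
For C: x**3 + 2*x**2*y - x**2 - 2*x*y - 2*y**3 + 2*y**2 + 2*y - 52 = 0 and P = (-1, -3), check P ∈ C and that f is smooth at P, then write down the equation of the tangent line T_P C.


Tangent line at P: 23*x - 60*y - 157 = 0.

Step 1: f(-1, -3) = 0, so P lies on C.
Step 2: partial derivatives
  f_x(x, y) = 3*x**2 + 4*x*y - 2*x - 2*y, f_y(x, y) = 2*x**2 - 2*x - 6*y**2 + 4*y + 2.
  f_x(P) = 23, f_y(P) = -60 (gradient nonzero, so P is smooth).
Step 3: tangent line at P: 23·(x − -1) + -60·(y − -3) = 0.
Expanding: 23*x - 60*y - 157 = 0.


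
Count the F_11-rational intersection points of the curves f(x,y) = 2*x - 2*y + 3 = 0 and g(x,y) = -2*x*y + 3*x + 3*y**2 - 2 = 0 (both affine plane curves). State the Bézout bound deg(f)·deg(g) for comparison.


Common zeros: ∅; count = 0; Bézout bound = 2.

deg(f) = 1, deg(g) = 2, so Bézout bound = 2.
Scan x ∈ F_11. For each x, list the y ∈ F_11 with f(x, y) ≡ 0 and those with g(x, y) ≡ 0 (mod 11); the common zeros in that column are the intersection.
  x = 0: f ≡ 0 at y ∈ {7}; g ≡ 0 at y ∈ ∅; common: ∅.
  x = 1: f ≡ 0 at y ∈ {8}; g ≡ 0 at y ∈ {3, 5}; common: ∅.
  x = 2: f ≡ 0 at y ∈ {9}; g ≡ 0 at y ∈ {6, 10}; common: ∅.
  x = 3: f ≡ 0 at y ∈ {10}; g ≡ 0 at y ∈ ∅; common: ∅.
  x = 4: f ≡ 0 at y ∈ {0}; g ≡ 0 at y ∈ ∅; common: ∅.
  x = 5: f ≡ 0 at y ∈ {1}; g ≡ 0 at y ∈ ∅; common: ∅.
  x = 6: f ≡ 0 at y ∈ {2}; g ≡ 0 at y ∈ ∅; common: ∅.
  x = 7: f ≡ 0 at y ∈ {3}; g ≡ 0 at y ∈ {4, 8}; common: ∅.
  x = 8: f ≡ 0 at y ∈ {4}; g ≡ 0 at y ∈ {0, 9}; common: ∅.
  x = 9: f ≡ 0 at y ∈ {5}; g ≡ 0 at y ∈ ∅; common: ∅.
  x = 10: f ≡ 0 at y ∈ {6}; g ≡ 0 at y ∈ {1, 2}; common: ∅.
Collecting: common zeros = ∅, so the count is 0.
Comparison with the Bézout bound: 0 ≤ 2 = deg(f)·deg(g), as expected for curves with no common component (the affine F_11-count falls short of the bound because intersections may lie at infinity, over extension fields, or carry multiplicity).


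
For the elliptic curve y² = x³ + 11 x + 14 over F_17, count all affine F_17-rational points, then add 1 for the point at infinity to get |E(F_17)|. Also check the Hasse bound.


Affine points = {(1, 3), (1, 14), (7, 3), (7, 14), (8, 6), (8, 11), (9, 3), (9, 14), (10, 6), (10, 11), (11, 2), (11, 15), (12, 2), (12, 15), (13, 5), (13, 12), (15, 1), (15, 16), (16, 6), (16, 11)}; affine count = 20; |E(F_17)| = 21.

Discriminant check: Δ ∝ 4a³ + 27b² = 4·11³ + 27·14² = 4·1331 + 27·196 ≡ 8 (mod 17). Nonzero ⇒ E is nonsingular.
For each x ∈ F_17, compute rhs = x³ + 11·x + 14 mod 17, then count y ∈ F_17 with y² ≡ rhs.
  x = 0: rhs = 14, matching y values: none (0 points).
  x = 1: rhs = 9, matching y values: 3, 14 (2 points).
  x = 2: rhs = 10, matching y values: none (0 points).
  x = 3: rhs = 6, matching y values: none (0 points).
  x = 4: rhs = 3, matching y values: none (0 points).
  x = 5: rhs = 7, matching y values: none (0 points).
  x = 6: rhs = 7, matching y values: none (0 points).
  x = 7: rhs = 9, matching y values: 3, 14 (2 points).
  x = 8: rhs = 2, matching y values: 6, 11 (2 points).
  x = 9: rhs = 9, matching y values: 3, 14 (2 points).
  x = 10: rhs = 2, matching y values: 6, 11 (2 points).
  x = 11: rhs = 4, matching y values: 2, 15 (2 points).
  x = 12: rhs = 4, matching y values: 2, 15 (2 points).
  x = 13: rhs = 8, matching y values: 5, 12 (2 points).
  x = 14: rhs = 5, matching y values: none (0 points).
  x = 15: rhs = 1, matching y values: 1, 16 (2 points).
  x = 16: rhs = 2, matching y values: 6, 11 (2 points).
Total affine count: 20.
Full point count |E(F_17)| = 20 + 1 = 21.
Hasse bound: |21 − (17+1)| = |3| = 3 ≤ 2√17 ≈ 8.2462 ✓.


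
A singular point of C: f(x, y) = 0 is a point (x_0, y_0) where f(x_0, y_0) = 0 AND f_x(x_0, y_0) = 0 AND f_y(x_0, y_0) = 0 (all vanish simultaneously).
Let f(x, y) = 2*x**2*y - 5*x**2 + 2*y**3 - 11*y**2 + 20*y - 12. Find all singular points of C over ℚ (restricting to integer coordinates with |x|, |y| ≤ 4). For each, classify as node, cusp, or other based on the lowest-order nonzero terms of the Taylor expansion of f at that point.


Singular points: {(0, 2)}; classification: node.

Compute partial derivatives:
  f_x = 4*x*y - 10*x.
  f_y = 2*x**2 + 6*y**2 - 22*y + 20.
Scan x_0 ∈ {−4, ..., 4}. For each x_0, f_y(x_0, y) is a polynomial in y; find its integer roots y ∈ {−4, ..., 4}, then test f_x and f at those candidates.
  x = -4: f_y(-4, y) = 6*y**2 - 22*y + 52; no integer root y with |y| ≤ 4.
  x = -3: f_y(-3, y) = 6*y**2 - 22*y + 38; no integer root y with |y| ≤ 4.
  x = -2: f_y(-2, y) = 6*y**2 - 22*y + 28; no integer root y with |y| ≤ 4.
  x = -1: f_y(-1, y) = 6*y**2 - 22*y + 22; no integer root y with |y| ≤ 4.
  x = 0: f_y(0, y) = 6*y**2 - 22*y + 20; vanishes at y ∈ {2}. (0, 2): f_x = 0, f = 0 — SINGULAR.
  x = 1: f_y(1, y) = 6*y**2 - 22*y + 22; no integer root y with |y| ≤ 4.
  x = 2: f_y(2, y) = 6*y**2 - 22*y + 28; no integer root y with |y| ≤ 4.
  x = 3: f_y(3, y) = 6*y**2 - 22*y + 38; no integer root y with |y| ≤ 4.
  x = 4: f_y(4, y) = 6*y**2 - 22*y + 52; no integer root y with |y| ≤ 4.
Only singular point on the grid: (0, 2).
Classify: substitute x = 0 + u, y = 2 + v and expand: f = 2*u**2*v - u**2 + 2*v**3 + v**2.
No constant or linear terms (consistent with a singular point). Quadratic part: -u**2 + v**2. Cubic part: 2*u**2*v + 2*v**3.
The quadratic part v**2 - u**2 = (v − u)(v + u) splits into two distinct linear factors, so there are two distinct tangent lines y − 2 = ±(x − 0) — this is a node (ordinary double point).
Classification: node.


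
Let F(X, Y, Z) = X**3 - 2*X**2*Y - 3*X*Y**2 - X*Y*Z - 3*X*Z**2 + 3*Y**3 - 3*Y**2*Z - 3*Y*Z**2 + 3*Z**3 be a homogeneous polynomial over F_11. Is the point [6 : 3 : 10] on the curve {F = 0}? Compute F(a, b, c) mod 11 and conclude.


F(6,3,10) ≡ 0 (mod 11); P is on the curve.

Evaluate F(6, 3, 10) term-by-term (mod 11).
  X**3 ↦ 1·216·1·1 = 216
  -2*X**2*Y ↦ -2·36·3·1 = -216
  -3*X*Y**2 ↦ -3·6·9·1 = -162
  -X*Y*Z ↦ -1·6·3·10 = -180
  -3*X*Z**2 ↦ -3·6·1·100 = -1800
  3*Y**3 ↦ 3·1·27·1 = 81
  -3*Y**2*Z ↦ -3·1·9·10 = -270
  -3*Y*Z**2 ↦ -3·1·3·100 = -900
  3*Z**3 ↦ 3·1·1·1000 = 3000
Sum: F(6, 3, 10) = (216) + (-216) + (-162) + (-180) + (-1800) + (81) + (-270) + (-900) + (3000) = -231.
Reducing mod 11: -231 ≡ 0 (mod 11).
Since F(a, b, c) ≡ 0 (mod 11), P lies on the curve.


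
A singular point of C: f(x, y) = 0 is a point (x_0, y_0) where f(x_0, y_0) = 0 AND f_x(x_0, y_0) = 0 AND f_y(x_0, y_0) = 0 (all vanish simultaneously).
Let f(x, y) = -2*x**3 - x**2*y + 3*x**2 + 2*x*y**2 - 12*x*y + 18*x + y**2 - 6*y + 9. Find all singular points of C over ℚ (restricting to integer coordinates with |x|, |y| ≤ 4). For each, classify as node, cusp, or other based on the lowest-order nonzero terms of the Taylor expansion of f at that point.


Singular points: {(0, 3)}; classification: cusp.

Compute partial derivatives:
  f_x = -6*x**2 - 2*x*y + 6*x + 2*y**2 - 12*y + 18.
  f_y = -x**2 + 4*x*y - 12*x + 2*y - 6.
Scan x_0 ∈ {−4, ..., 4}. For each x_0, f_y(x_0, y) is a polynomial in y; find its integer roots y ∈ {−4, ..., 4}, then test f_x and f at those candidates.
  x = -4: f_y(-4, y) = 26 - 14*y; no integer root y with |y| ≤ 4.
  x = -3: f_y(-3, y) = 21 - 10*y; no integer root y with |y| ≤ 4.
  x = -2: f_y(-2, y) = 14 - 6*y; no integer root y with |y| ≤ 4.
  x = -1: f_y(-1, y) = 5 - 2*y; no integer root y with |y| ≤ 4.
  x = 0: f_y(0, y) = 2*y - 6; vanishes at y ∈ {3}. (0, 3): f_x = 0, f = 0 — SINGULAR.
  x = 1: f_y(1, y) = 6*y - 19; no integer root y with |y| ≤ 4.
  x = 2: f_y(2, y) = 10*y - 34; no integer root y with |y| ≤ 4.
  x = 3: f_y(3, y) = 14*y - 51; no integer root y with |y| ≤ 4.
  x = 4: f_y(4, y) = 18*y - 70; no integer root y with |y| ≤ 4.
Only singular point on the grid: (0, 3).
Classify: substitute x = 0 + u, y = 3 + v and expand: f = -2*u**3 - u**2*v + 2*u*v**2 + v**2.
No constant or linear terms (consistent with a singular point). Quadratic part: v**2. Cubic part: -2*u**3 - u**2*v + 2*u*v**2.
The quadratic part v**2 is a perfect square, so there is a single (double) tangent line v = 0, i.e. y = 3. Restricting the cubic part to that line (v = 0) leaves -2*u**3 ≠ 0, so f is not divisible by v and the branch is v² ≈ 2*u**3 to lowest order — this is a cusp.
Classification: cusp.


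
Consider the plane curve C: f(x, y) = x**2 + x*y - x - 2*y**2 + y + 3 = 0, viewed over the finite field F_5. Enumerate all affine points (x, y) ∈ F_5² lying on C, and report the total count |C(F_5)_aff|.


Affine F_5-points: {(0, 4), (2, 0), (2, 4), (4, 0)}; count = 4.

For each of the 25 pairs (x, y) ∈ F_5², evaluate f(x, y) mod 5. Record the zeros.
  x = 0: [0↦3, 1↦2, 2↦2, 3↦3, 4↦0]  zeros at y ∈ {4}
  x = 1: [0↦3, 1↦3, 2↦4, 3↦1, 4↦4]  zeros at y ∈ ∅
  x = 2: [0↦0, 1↦1, 2↦3, 3↦1, 4↦0]  zeros at y ∈ {0, 4}
  x = 3: [0↦4, 1↦1, 2↦4, 3↦3, 4↦3]  zeros at y ∈ ∅
  x = 4: [0↦0, 1↦3, 2↦2, 3↦2, 4↦3]  zeros at y ∈ {0}
Collecting zeros: affine points = {(0, 4), (2, 0), (2, 4), (4, 0)}.
Total count |C(F_5)_aff| = 4.


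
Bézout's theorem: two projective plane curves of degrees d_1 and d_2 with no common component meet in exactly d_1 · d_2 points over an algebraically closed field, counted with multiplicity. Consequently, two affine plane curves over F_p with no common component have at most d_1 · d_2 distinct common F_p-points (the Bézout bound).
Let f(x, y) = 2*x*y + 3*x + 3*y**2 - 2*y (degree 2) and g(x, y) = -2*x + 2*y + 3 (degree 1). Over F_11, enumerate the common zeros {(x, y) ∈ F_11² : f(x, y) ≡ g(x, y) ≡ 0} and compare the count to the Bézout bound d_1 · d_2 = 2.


Common zeros: {(5, 9), (6, 10)}; count = 2; Bézout bound = 2.

deg(f) = 2, deg(g) = 1, so Bézout bound = 2.
Scan x ∈ F_11. For each x, list the y ∈ F_11 with f(x, y) ≡ 0 and those with g(x, y) ≡ 0 (mod 11); the common zeros in that column are the intersection.
  x = 0: f ≡ 0 at y ∈ {0, 8}; g ≡ 0 at y ∈ {4}; common: ∅.
  x = 1: f ≡ 0 at y ∈ ∅; g ≡ 0 at y ∈ {5}; common: ∅.
  x = 2: f ≡ 0 at y ∈ {1, 2}; g ≡ 0 at y ∈ {6}; common: ∅.
  x = 3: f ≡ 0 at y ∈ ∅; g ≡ 0 at y ∈ {7}; common: ∅.
  x = 4: f ≡ 0 at y ∈ ∅; g ≡ 0 at y ∈ {8}; common: ∅.
  x = 5: f ≡ 0 at y ∈ {3, 9}; g ≡ 0 at y ∈ {9}; common: {9}.
  x = 6: f ≡ 0 at y ∈ {5, 10}; g ≡ 0 at y ∈ {10}; common: {10}.
  x = 7: f ≡ 0 at y ∈ ∅; g ≡ 0 at y ∈ {0}; common: ∅.
  x = 8: f ≡ 0 at y ∈ ∅; g ≡ 0 at y ∈ {1}; common: ∅.
  x = 9: f ≡ 0 at y ∈ {6, 7}; g ≡ 0 at y ∈ {2}; common: ∅.
  x = 10: f ≡ 0 at y ∈ ∅; g ≡ 0 at y ∈ {3}; common: ∅.
Collecting: common zeros = {(5, 9), (6, 10)}, so the count is 2.
Comparison with the Bézout bound: 2 ≤ 2 = deg(f)·deg(g), as expected for curves with no common component (the bound is attained).


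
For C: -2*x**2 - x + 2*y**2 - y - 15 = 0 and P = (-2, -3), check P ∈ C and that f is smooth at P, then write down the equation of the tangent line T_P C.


Tangent line at P: 7*x - 13*y - 25 = 0.

Step 1: f(-2, -3) = 0, so P lies on C.
Step 2: partial derivatives
  f_x(x, y) = -4*x - 1, f_y(x, y) = 4*y - 1.
  f_x(P) = 7, f_y(P) = -13 (gradient nonzero, so P is smooth).
Step 3: tangent line at P: 7·(x − -2) + -13·(y − -3) = 0.
Expanding: 7*x - 13*y - 25 = 0.


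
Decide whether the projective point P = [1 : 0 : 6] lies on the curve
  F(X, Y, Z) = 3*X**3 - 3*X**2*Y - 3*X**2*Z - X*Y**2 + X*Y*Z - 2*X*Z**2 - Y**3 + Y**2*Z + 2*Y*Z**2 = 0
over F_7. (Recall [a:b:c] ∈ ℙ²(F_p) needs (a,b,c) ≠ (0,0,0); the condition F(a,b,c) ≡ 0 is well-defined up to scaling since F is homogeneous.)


F(1,0,6) ≡ 4 (mod 7); P is NOT on the curve.

Evaluate F(1, 0, 6) term-by-term (mod 7).
  3*X**3 ↦ 3·1·1·1 = 3
  -3*X**2*Y ↦ -3·1·0·1 = 0
  -3*X**2*Z ↦ -3·1·1·6 = -18
  -X*Y**2 ↦ -1·1·0·1 = 0
  X*Y*Z ↦ 1·1·0·6 = 0
  -2*X*Z**2 ↦ -2·1·1·36 = -72
  -Y**3 ↦ -1·1·0·1 = 0
  Y**2*Z ↦ 1·1·0·6 = 0
  2*Y*Z**2 ↦ 2·1·0·36 = 0
Sum: F(1, 0, 6) = (3) + (0) + (-18) + (0) + (0) + (-72) + (0) + (0) + (0) = -87.
Reducing mod 7: -87 ≡ 4 (mod 7).
Since F(a, b, c) ≡ 4 ≠ 0 (mod 7), P does NOT lie on the curve.


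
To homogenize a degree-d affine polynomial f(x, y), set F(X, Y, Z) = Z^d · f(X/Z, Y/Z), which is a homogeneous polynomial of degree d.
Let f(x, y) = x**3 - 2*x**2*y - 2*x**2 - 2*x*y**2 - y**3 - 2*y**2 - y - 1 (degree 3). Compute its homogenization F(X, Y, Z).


F(X, Y, Z) = X**3 - 2*X**2*Y - 2*X**2*Z - 2*X*Y**2 - Y**3 - 2*Y**2*Z - Y*Z**2 - Z**3

deg(f) = 3.
Substitute x = X/Z, y = Y/Z into f, then multiply by Z^3.
  monomial 1·x^3·y^0 ↦ 1·X^3·Y^0·Z^0.
  monomial -2·x^2·y^1 ↦ -2·X^2·Y^1·Z^0.
  monomial -2·x^2·y^0 ↦ -2·X^2·Y^0·Z^1.
  monomial -2·x^1·y^2 ↦ -2·X^1·Y^2·Z^0.
  monomial -1·x^0·y^3 ↦ -1·X^0·Y^3·Z^0.
  monomial -2·x^0·y^2 ↦ -2·X^0·Y^2·Z^1.
  monomial -1·x^0·y^1 ↦ -1·X^0·Y^1·Z^2.
  monomial -1·x^0·y^0 ↦ -1·X^0·Y^0·Z^3.
Collecting: F(X, Y, Z) = X**3 - 2*X**2*Y - 2*X**2*Z - 2*X*Y**2 - Y**3 - 2*Y**2*Z - Y*Z**2 - Z**3.


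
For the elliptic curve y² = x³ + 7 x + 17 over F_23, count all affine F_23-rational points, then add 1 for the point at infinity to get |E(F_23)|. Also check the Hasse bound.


Affine points = {(1, 5), (1, 18), (2, 4), (2, 19), (5, 4), (5, 19), (7, 8), (7, 15), (9, 2), (9, 21), (10, 11), (10, 12), (12, 9), (12, 14), (15, 1), (15, 22), (16, 4), (16, 19), (17, 9), (17, 14), (18, 8), (18, 15), (21, 8), (21, 15), (22, 3), (22, 20)}; affine count = 26; |E(F_23)| = 27.

Discriminant check: Δ ∝ 4a³ + 27b² = 4·7³ + 27·17² = 4·343 + 27·289 ≡ 21 (mod 23). Nonzero ⇒ E is nonsingular.
For each x ∈ F_23, compute rhs = x³ + 7·x + 17 mod 23, then count y ∈ F_23 with y² ≡ rhs.
  x = 0: rhs = 17, matching y values: none (0 points).
  x = 1: rhs = 2, matching y values: 5, 18 (2 points).
  x = 2: rhs = 16, matching y values: 4, 19 (2 points).
  x = 3: rhs = 19, matching y values: none (0 points).
  x = 4: rhs = 17, matching y values: none (0 points).
  x = 5: rhs = 16, matching y values: 4, 19 (2 points).
  x = 6: rhs = 22, matching y values: none (0 points).
  x = 7: rhs = 18, matching y values: 8, 15 (2 points).
  x = 8: rhs = 10, matching y values: none (0 points).
  x = 9: rhs = 4, matching y values: 2, 21 (2 points).
  x = 10: rhs = 6, matching y values: 11, 12 (2 points).
  x = 11: rhs = 22, matching y values: none (0 points).
  x = 12: rhs = 12, matching y values: 9, 14 (2 points).
  x = 13: rhs = 5, matching y values: none (0 points).
  x = 14: rhs = 7, matching y values: none (0 points).
  x = 15: rhs = 1, matching y values: 1, 22 (2 points).
  x = 16: rhs = 16, matching y values: 4, 19 (2 points).
  x = 17: rhs = 12, matching y values: 9, 14 (2 points).
  x = 18: rhs = 18, matching y values: 8, 15 (2 points).
  x = 19: rhs = 17, matching y values: none (0 points).
  x = 20: rhs = 15, matching y values: none (0 points).
  x = 21: rhs = 18, matching y values: 8, 15 (2 points).
  x = 22: rhs = 9, matching y values: 3, 20 (2 points).
Total affine count: 26.
Full point count |E(F_23)| = 26 + 1 = 27.
Hasse bound: |27 − (23+1)| = |3| = 3 ≤ 2√23 ≈ 9.5917 ✓.


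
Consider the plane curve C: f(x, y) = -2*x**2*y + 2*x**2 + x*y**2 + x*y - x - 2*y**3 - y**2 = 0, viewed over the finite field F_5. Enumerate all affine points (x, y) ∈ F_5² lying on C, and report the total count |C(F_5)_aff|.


Affine F_5-points: {(0, 0), (0, 2), (2, 4), (3, 0), (3, 1)}; count = 5.

For each of the 25 pairs (x, y) ∈ F_5², evaluate f(x, y) mod 5. Record the zeros.
  x = 0: [0↦0, 1↦2, 2↦0, 3↦2, 4↦1]  zeros at y ∈ {0, 2}
  x = 1: [0↦1, 1↦3, 2↦3, 3↦4, 4↦4]  zeros at y ∈ ∅
  x = 2: [0↦1, 1↦4, 2↦2, 3↦3, 4↦0]  zeros at y ∈ {4}
  x = 3: [0↦0, 1↦0, 2↦2, 3↦4, 4↦4]  zeros at y ∈ {0, 1}
  x = 4: [0↦3, 1↦1, 2↦3, 3↦2, 4↦1]  zeros at y ∈ ∅
Collecting zeros: affine points = {(0, 0), (0, 2), (2, 4), (3, 0), (3, 1)}.
Total count |C(F_5)_aff| = 5.


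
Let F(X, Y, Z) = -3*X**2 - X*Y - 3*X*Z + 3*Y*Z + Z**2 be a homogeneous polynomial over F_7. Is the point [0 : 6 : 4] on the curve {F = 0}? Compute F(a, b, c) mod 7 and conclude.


F(0,6,4) ≡ 4 (mod 7); P is NOT on the curve.

Evaluate F(0, 6, 4) term-by-term (mod 7).
  -3*X**2 ↦ -3·0·1·1 = 0
  -X*Y ↦ -1·0·6·1 = 0
  -3*X*Z ↦ -3·0·1·4 = 0
  3*Y*Z ↦ 3·1·6·4 = 72
  Z**2 ↦ 1·1·1·16 = 16
Sum: F(0, 6, 4) = (0) + (0) + (0) + (72) + (16) = 88.
Reducing mod 7: 88 ≡ 4 (mod 7).
Since F(a, b, c) ≡ 4 ≠ 0 (mod 7), P does NOT lie on the curve.


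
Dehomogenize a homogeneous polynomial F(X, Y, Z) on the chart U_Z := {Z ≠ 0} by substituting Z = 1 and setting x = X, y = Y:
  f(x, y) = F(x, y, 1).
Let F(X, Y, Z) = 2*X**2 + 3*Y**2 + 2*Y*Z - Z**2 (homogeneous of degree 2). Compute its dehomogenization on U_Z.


f(x, y) = 2*x**2 + 3*y**2 + 2*y - 1

On U_Z we set Z = 1. Each monomial c·X^i·Y^j·Z^k in F becomes c·x^i·y^j·1^k = c·x^i·y^j.
Substituting Z = 1: F(X, Y, 1) = 2*x**2 + 3*y**2 + 2*y - 1.
Note: deg(f) ≤ deg(F) = 2; strict inequality happens when F is divisible by Z (lost terms).


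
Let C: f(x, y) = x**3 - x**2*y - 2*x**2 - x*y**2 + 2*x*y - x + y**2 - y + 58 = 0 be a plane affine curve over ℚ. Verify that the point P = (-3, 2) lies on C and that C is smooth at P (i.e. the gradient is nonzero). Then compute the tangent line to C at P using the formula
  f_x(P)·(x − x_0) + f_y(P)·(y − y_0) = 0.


Tangent line at P: 50*x + 150 = 0.

Step 1: f(-3, 2) = 0, so P lies on C.
Step 2: partial derivatives
  f_x(x, y) = 3*x**2 - 2*x*y - 4*x - y**2 + 2*y - 1, f_y(x, y) = -x**2 - 2*x*y + 2*x + 2*y - 1.
  f_x(P) = 50, f_y(P) = 0 (gradient nonzero, so P is smooth).
Step 3: tangent line at P: 50·(x − -3) + 0·(y − 2) = 0.
Expanding: 50*x + 150 = 0.


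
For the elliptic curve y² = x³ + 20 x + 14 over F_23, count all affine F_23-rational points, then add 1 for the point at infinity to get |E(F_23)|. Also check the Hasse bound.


Affine points = {(1, 9), (1, 14), (2, 4), (2, 19), (3, 3), (3, 20), (5, 3), (5, 20), (9, 7), (9, 16), (10, 8), (10, 15), (11, 1), (11, 22), (12, 2), (12, 21), (14, 5), (14, 18), (15, 3), (15, 20), (17, 0), (19, 10), (19, 13), (21, 9), (21, 14), (22, 4), (22, 19)}; affine count = 27; |E(F_23)| = 28.

Discriminant check: Δ ∝ 4a³ + 27b² = 4·20³ + 27·14² = 4·8000 + 27·196 ≡ 9 (mod 23). Nonzero ⇒ E is nonsingular.
For each x ∈ F_23, compute rhs = x³ + 20·x + 14 mod 23, then count y ∈ F_23 with y² ≡ rhs.
  x = 0: rhs = 14, matching y values: none (0 points).
  x = 1: rhs = 12, matching y values: 9, 14 (2 points).
  x = 2: rhs = 16, matching y values: 4, 19 (2 points).
  x = 3: rhs = 9, matching y values: 3, 20 (2 points).
  x = 4: rhs = 20, matching y values: none (0 points).
  x = 5: rhs = 9, matching y values: 3, 20 (2 points).
  x = 6: rhs = 5, matching y values: none (0 points).
  x = 7: rhs = 14, matching y values: none (0 points).
  x = 8: rhs = 19, matching y values: none (0 points).
  x = 9: rhs = 3, matching y values: 7, 16 (2 points).
  x = 10: rhs = 18, matching y values: 8, 15 (2 points).
  x = 11: rhs = 1, matching y values: 1, 22 (2 points).
  x = 12: rhs = 4, matching y values: 2, 21 (2 points).
  x = 13: rhs = 10, matching y values: none (0 points).
  x = 14: rhs = 2, matching y values: 5, 18 (2 points).
  x = 15: rhs = 9, matching y values: 3, 20 (2 points).
  x = 16: rhs = 14, matching y values: none (0 points).
  x = 17: rhs = 0, matching y values: 0 (1 points).
  x = 18: rhs = 19, matching y values: none (0 points).
  x = 19: rhs = 8, matching y values: 10, 13 (2 points).
  x = 20: rhs = 19, matching y values: none (0 points).
  x = 21: rhs = 12, matching y values: 9, 14 (2 points).
  x = 22: rhs = 16, matching y values: 4, 19 (2 points).
Total affine count: 27.
Full point count |E(F_23)| = 27 + 1 = 28.
Hasse bound: |28 − (23+1)| = |4| = 4 ≤ 2√23 ≈ 9.5917 ✓.


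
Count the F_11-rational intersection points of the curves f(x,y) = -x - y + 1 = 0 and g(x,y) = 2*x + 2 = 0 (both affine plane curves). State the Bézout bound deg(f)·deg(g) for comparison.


Common zeros: {(10, 2)}; count = 1; Bézout bound = 1.

deg(f) = 1, deg(g) = 1, so Bézout bound = 1.
Scan x ∈ F_11. For each x, list the y ∈ F_11 with f(x, y) ≡ 0 and those with g(x, y) ≡ 0 (mod 11); the common zeros in that column are the intersection.
  x = 0: f ≡ 0 at y ∈ {1}; g ≡ 0 at y ∈ ∅; common: ∅.
  x = 1: f ≡ 0 at y ∈ {0}; g ≡ 0 at y ∈ ∅; common: ∅.
  x = 2: f ≡ 0 at y ∈ {10}; g ≡ 0 at y ∈ ∅; common: ∅.
  x = 3: f ≡ 0 at y ∈ {9}; g ≡ 0 at y ∈ ∅; common: ∅.
  x = 4: f ≡ 0 at y ∈ {8}; g ≡ 0 at y ∈ ∅; common: ∅.
  x = 5: f ≡ 0 at y ∈ {7}; g ≡ 0 at y ∈ ∅; common: ∅.
  x = 6: f ≡ 0 at y ∈ {6}; g ≡ 0 at y ∈ ∅; common: ∅.
  x = 7: f ≡ 0 at y ∈ {5}; g ≡ 0 at y ∈ ∅; common: ∅.
  x = 8: f ≡ 0 at y ∈ {4}; g ≡ 0 at y ∈ ∅; common: ∅.
  x = 9: f ≡ 0 at y ∈ {3}; g ≡ 0 at y ∈ ∅; common: ∅.
  x = 10: f ≡ 0 at y ∈ {2}; g ≡ 0 at y ∈ {0, 1, 2, 3, 4, 5, 6, 7, 8, 9, 10}; common: {2}.
Collecting: common zeros = {(10, 2)}, so the count is 1.
Comparison with the Bézout bound: 1 ≤ 1 = deg(f)·deg(g), as expected for curves with no common component (the bound is attained).


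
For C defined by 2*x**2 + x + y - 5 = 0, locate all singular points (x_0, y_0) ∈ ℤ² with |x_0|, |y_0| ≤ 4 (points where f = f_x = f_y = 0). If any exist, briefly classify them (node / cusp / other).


No singular points in the scanned grid; C is smooth there.

Compute partial derivatives:
  f_x = 4*x + 1.
  f_y = 1.
f_y = 1 is a nonzero constant, so f_y never vanishes: no point (x, y) can satisfy f = f_x = f_y = 0. In particular no (x, y) ∈ {−4, ..., 4}² is singular; the curve is smooth.


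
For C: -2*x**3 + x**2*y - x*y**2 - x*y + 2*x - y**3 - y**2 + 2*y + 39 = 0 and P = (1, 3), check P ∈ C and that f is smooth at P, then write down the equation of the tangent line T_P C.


Tangent line at P: -10*x - 37*y + 121 = 0.

Step 1: f(1, 3) = 0, so P lies on C.
Step 2: partial derivatives
  f_x(x, y) = -6*x**2 + 2*x*y - y**2 - y + 2, f_y(x, y) = x**2 - 2*x*y - x - 3*y**2 - 2*y + 2.
  f_x(P) = -10, f_y(P) = -37 (gradient nonzero, so P is smooth).
Step 3: tangent line at P: -10·(x − 1) + -37·(y − 3) = 0.
Expanding: -10*x - 37*y + 121 = 0.


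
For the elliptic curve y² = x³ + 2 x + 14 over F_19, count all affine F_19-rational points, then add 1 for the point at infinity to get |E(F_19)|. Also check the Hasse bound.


Affine points = {(1, 6), (1, 13), (2, 8), (2, 11), (3, 3), (3, 16), (5, 4), (5, 15), (9, 1), (9, 18), (16, 0), (18, 7), (18, 12)}; affine count = 13; |E(F_19)| = 14.

Discriminant check: Δ ∝ 4a³ + 27b² = 4·2³ + 27·14² = 4·8 + 27·196 ≡ 4 (mod 19). Nonzero ⇒ E is nonsingular.
For each x ∈ F_19, compute rhs = x³ + 2·x + 14 mod 19, then count y ∈ F_19 with y² ≡ rhs.
  x = 0: rhs = 14, matching y values: none (0 points).
  x = 1: rhs = 17, matching y values: 6, 13 (2 points).
  x = 2: rhs = 7, matching y values: 8, 11 (2 points).
  x = 3: rhs = 9, matching y values: 3, 16 (2 points).
  x = 4: rhs = 10, matching y values: none (0 points).
  x = 5: rhs = 16, matching y values: 4, 15 (2 points).
  x = 6: rhs = 14, matching y values: none (0 points).
  x = 7: rhs = 10, matching y values: none (0 points).
  x = 8: rhs = 10, matching y values: none (0 points).
  x = 9: rhs = 1, matching y values: 1, 18 (2 points).
  x = 10: rhs = 8, matching y values: none (0 points).
  x = 11: rhs = 18, matching y values: none (0 points).
  x = 12: rhs = 18, matching y values: none (0 points).
  x = 13: rhs = 14, matching y values: none (0 points).
  x = 14: rhs = 12, matching y values: none (0 points).
  x = 15: rhs = 18, matching y values: none (0 points).
  x = 16: rhs = 0, matching y values: 0 (1 points).
  x = 17: rhs = 2, matching y values: none (0 points).
  x = 18: rhs = 11, matching y values: 7, 12 (2 points).
Total affine count: 13.
Full point count |E(F_19)| = 13 + 1 = 14.
Hasse bound: |14 − (19+1)| = |-6| = 6 ≤ 2√19 ≈ 8.7178 ✓.


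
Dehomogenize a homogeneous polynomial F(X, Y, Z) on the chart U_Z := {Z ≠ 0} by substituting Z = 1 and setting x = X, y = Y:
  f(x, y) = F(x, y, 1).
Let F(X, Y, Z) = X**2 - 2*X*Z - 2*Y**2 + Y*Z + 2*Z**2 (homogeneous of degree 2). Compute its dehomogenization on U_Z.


f(x, y) = x**2 - 2*x - 2*y**2 + y + 2

On U_Z we set Z = 1. Each monomial c·X^i·Y^j·Z^k in F becomes c·x^i·y^j·1^k = c·x^i·y^j.
Substituting Z = 1: F(X, Y, 1) = x**2 - 2*x - 2*y**2 + y + 2.
Note: deg(f) ≤ deg(F) = 2; strict inequality happens when F is divisible by Z (lost terms).


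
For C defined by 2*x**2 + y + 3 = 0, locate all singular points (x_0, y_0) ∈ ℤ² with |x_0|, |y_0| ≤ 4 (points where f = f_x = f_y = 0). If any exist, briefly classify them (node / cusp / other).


No singular points in the scanned grid; C is smooth there.

Compute partial derivatives:
  f_x = 4*x.
  f_y = 1.
f_y = 1 is a nonzero constant, so f_y never vanishes: no point (x, y) can satisfy f = f_x = f_y = 0. In particular no (x, y) ∈ {−4, ..., 4}² is singular; the curve is smooth.


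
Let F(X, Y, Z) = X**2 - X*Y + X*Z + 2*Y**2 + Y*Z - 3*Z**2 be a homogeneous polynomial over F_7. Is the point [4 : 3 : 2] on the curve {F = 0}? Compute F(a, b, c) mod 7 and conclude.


F(4,3,2) ≡ 3 (mod 7); P is NOT on the curve.

Evaluate F(4, 3, 2) term-by-term (mod 7).
  X**2 ↦ 1·16·1·1 = 16
  -X*Y ↦ -1·4·3·1 = -12
  X*Z ↦ 1·4·1·2 = 8
  2*Y**2 ↦ 2·1·9·1 = 18
  Y*Z ↦ 1·1·3·2 = 6
  -3*Z**2 ↦ -3·1·1·4 = -12
Sum: F(4, 3, 2) = (16) + (-12) + (8) + (18) + (6) + (-12) = 24.
Reducing mod 7: 24 ≡ 3 (mod 7).
Since F(a, b, c) ≡ 3 ≠ 0 (mod 7), P does NOT lie on the curve.


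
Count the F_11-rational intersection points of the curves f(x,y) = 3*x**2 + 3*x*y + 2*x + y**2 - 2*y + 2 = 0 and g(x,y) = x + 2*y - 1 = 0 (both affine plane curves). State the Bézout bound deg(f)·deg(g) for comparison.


Common zeros: ∅; count = 0; Bézout bound = 2.

deg(f) = 2, deg(g) = 1, so Bézout bound = 2.
Scan x ∈ F_11. For each x, list the y ∈ F_11 with f(x, y) ≡ 0 and those with g(x, y) ≡ 0 (mod 11); the common zeros in that column are the intersection.
  x = 0: f ≡ 0 at y ∈ ∅; g ≡ 0 at y ∈ {6}; common: ∅.
  x = 1: f ≡ 0 at y ∈ ∅; g ≡ 0 at y ∈ {0}; common: ∅.
  x = 2: f ≡ 0 at y ∈ ∅; g ≡ 0 at y ∈ {5}; common: ∅.
  x = 3: f ≡ 0 at y ∈ ∅; g ≡ 0 at y ∈ {10}; common: ∅.
  x = 4: f ≡ 0 at y ∈ {6}; g ≡ 0 at y ∈ {4}; common: ∅.
  x = 5: f ≡ 0 at y ∈ ∅; g ≡ 0 at y ∈ {9}; common: ∅.
  x = 6: f ≡ 0 at y ∈ ∅; g ≡ 0 at y ∈ {3}; common: ∅.
  x = 7: f ≡ 0 at y ∈ ∅; g ≡ 0 at y ∈ {8}; common: ∅.
  x = 8: f ≡ 0 at y ∈ ∅; g ≡ 0 at y ∈ {2}; common: ∅.
  x = 9: f ≡ 0 at y ∈ ∅; g ≡ 0 at y ∈ {7}; common: ∅.
  x = 10: f ≡ 0 at y ∈ ∅; g ≡ 0 at y ∈ {1}; common: ∅.
Collecting: common zeros = ∅, so the count is 0.
Comparison with the Bézout bound: 0 ≤ 2 = deg(f)·deg(g), as expected for curves with no common component (the affine F_11-count falls short of the bound because intersections may lie at infinity, over extension fields, or carry multiplicity).


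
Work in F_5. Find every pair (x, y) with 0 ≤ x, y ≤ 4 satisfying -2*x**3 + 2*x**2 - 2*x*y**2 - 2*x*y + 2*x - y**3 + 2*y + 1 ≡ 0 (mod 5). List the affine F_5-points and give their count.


Affine F_5-points: {(0, 3), (0, 4), (1, 1), (2, 1), (3, 1), (3, 4)}; count = 6.

For each of the 25 pairs (x, y) ∈ F_5², evaluate f(x, y) mod 5. Record the zeros.
  x = 0: [0↦1, 1↦2, 2↦2, 3↦0, 4↦0]  zeros at y ∈ {3, 4}
  x = 1: [0↦3, 1↦0, 2↦2, 3↦3, 4↦2]  zeros at y ∈ {1}
  x = 2: [0↦2, 1↦0, 2↦4, 3↦3, 4↦1]  zeros at y ∈ {1}
  x = 3: [0↦1, 1↦0, 2↦1, 3↦3, 4↦0]  zeros at y ∈ {1, 4}
  x = 4: [0↦3, 1↦3, 2↦1, 3↦1, 4↦2]  zeros at y ∈ ∅
Collecting zeros: affine points = {(0, 3), (0, 4), (1, 1), (2, 1), (3, 1), (3, 4)}.
Total count |C(F_5)_aff| = 6.


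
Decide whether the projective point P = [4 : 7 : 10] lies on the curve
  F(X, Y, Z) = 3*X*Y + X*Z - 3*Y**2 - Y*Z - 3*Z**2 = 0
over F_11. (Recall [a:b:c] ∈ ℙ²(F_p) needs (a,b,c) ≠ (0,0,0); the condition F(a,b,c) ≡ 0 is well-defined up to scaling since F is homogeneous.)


F(4,7,10) ≡ 3 (mod 11); P is NOT on the curve.

Evaluate F(4, 7, 10) term-by-term (mod 11).
  3*X*Y ↦ 3·4·7·1 = 84
  X*Z ↦ 1·4·1·10 = 40
  -3*Y**2 ↦ -3·1·49·1 = -147
  -Y*Z ↦ -1·1·7·10 = -70
  -3*Z**2 ↦ -3·1·1·100 = -300
Sum: F(4, 7, 10) = (84) + (40) + (-147) + (-70) + (-300) = -393.
Reducing mod 11: -393 ≡ 3 (mod 11).
Since F(a, b, c) ≡ 3 ≠ 0 (mod 11), P does NOT lie on the curve.


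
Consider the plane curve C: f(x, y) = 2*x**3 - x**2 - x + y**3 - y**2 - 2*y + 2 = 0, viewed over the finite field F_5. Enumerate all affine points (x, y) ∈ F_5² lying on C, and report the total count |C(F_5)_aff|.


Affine F_5-points: {(0, 1), (1, 1), (2, 1), (4, 0), (4, 2), (4, 4)}; count = 6.

For each of the 25 pairs (x, y) ∈ F_5², evaluate f(x, y) mod 5. Record the zeros.
  x = 0: [0↦2, 1↦0, 2↦2, 3↦4, 4↦2]  zeros at y ∈ {1}
  x = 1: [0↦2, 1↦0, 2↦2, 3↦4, 4↦2]  zeros at y ∈ {1}
  x = 2: [0↦2, 1↦0, 2↦2, 3↦4, 4↦2]  zeros at y ∈ {1}
  x = 3: [0↦4, 1↦2, 2↦4, 3↦1, 4↦4]  zeros at y ∈ ∅
  x = 4: [0↦0, 1↦3, 2↦0, 3↦2, 4↦0]  zeros at y ∈ {0, 2, 4}
Collecting zeros: affine points = {(0, 1), (1, 1), (2, 1), (4, 0), (4, 2), (4, 4)}.
Total count |C(F_5)_aff| = 6.


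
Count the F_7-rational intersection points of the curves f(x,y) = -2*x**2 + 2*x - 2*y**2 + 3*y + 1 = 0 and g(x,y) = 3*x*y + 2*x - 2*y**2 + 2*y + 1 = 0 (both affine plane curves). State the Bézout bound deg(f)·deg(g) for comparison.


Common zeros: {(4, 6)}; count = 1; Bézout bound = 4.

deg(f) = 2, deg(g) = 2, so Bézout bound = 4.
Scan x ∈ F_7. For each x, list the y ∈ F_7 with f(x, y) ≡ 0 and those with g(x, y) ≡ 0 (mod 7); the common zeros in that column are the intersection.
  x = 0: f ≡ 0 at y ∈ ∅; g ≡ 0 at y ∈ ∅; common: ∅.
  x = 1: f ≡ 0 at y ∈ ∅; g ≡ 0 at y ∈ {3}; common: ∅.
  x = 2: f ≡ 0 at y ∈ ∅; g ≡ 0 at y ∈ ∅; common: ∅.
  x = 3: f ≡ 0 at y ∈ ∅; g ≡ 0 at y ∈ {0, 2}; common: ∅.
  x = 4: f ≡ 0 at y ∈ {6}; g ≡ 0 at y ∈ {1, 6}; common: {6}.
  x = 5: f ≡ 0 at y ∈ ∅; g ≡ 0 at y ∈ ∅; common: ∅.
  x = 6: f ≡ 0 at y ∈ ∅; g ≡ 0 at y ∈ {5}; common: ∅.
Collecting: common zeros = {(4, 6)}, so the count is 1.
Comparison with the Bézout bound: 1 ≤ 4 = deg(f)·deg(g), as expected for curves with no common component (the affine F_7-count falls short of the bound because intersections may lie at infinity, over extension fields, or carry multiplicity).


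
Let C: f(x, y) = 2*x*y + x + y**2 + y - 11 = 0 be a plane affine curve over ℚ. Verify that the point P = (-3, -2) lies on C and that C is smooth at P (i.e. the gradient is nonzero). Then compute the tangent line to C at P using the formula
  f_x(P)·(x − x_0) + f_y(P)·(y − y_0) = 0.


Tangent line at P: -3*x - 9*y - 27 = 0.

Step 1: f(-3, -2) = 0, so P lies on C.
Step 2: partial derivatives
  f_x(x, y) = 2*y + 1, f_y(x, y) = 2*x + 2*y + 1.
  f_x(P) = -3, f_y(P) = -9 (gradient nonzero, so P is smooth).
Step 3: tangent line at P: -3·(x − -3) + -9·(y − -2) = 0.
Expanding: -3*x - 9*y - 27 = 0.


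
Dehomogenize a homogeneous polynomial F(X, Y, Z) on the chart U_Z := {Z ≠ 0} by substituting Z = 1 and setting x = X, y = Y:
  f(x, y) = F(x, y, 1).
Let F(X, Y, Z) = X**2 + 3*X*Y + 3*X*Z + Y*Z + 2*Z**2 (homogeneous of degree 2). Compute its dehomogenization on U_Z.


f(x, y) = x**2 + 3*x*y + 3*x + y + 2

On U_Z we set Z = 1. Each monomial c·X^i·Y^j·Z^k in F becomes c·x^i·y^j·1^k = c·x^i·y^j.
Substituting Z = 1: F(X, Y, 1) = x**2 + 3*x*y + 3*x + y + 2.
Note: deg(f) ≤ deg(F) = 2; strict inequality happens when F is divisible by Z (lost terms).


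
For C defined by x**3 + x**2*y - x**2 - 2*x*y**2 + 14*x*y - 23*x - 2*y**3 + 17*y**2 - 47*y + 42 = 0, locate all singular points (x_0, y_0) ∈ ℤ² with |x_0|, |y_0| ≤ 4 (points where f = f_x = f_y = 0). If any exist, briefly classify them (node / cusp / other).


Singular points: {(-1, 3)}; classification: node.

Compute partial derivatives:
  f_x = 3*x**2 + 2*x*y - 2*x - 2*y**2 + 14*y - 23.
  f_y = x**2 - 4*x*y + 14*x - 6*y**2 + 34*y - 47.
Scan x_0 ∈ {−4, ..., 4}. For each x_0, f_y(x_0, y) is a polynomial in y; find its integer roots y ∈ {−4, ..., 4}, then test f_x and f at those candidates.
  x = -4: f_y(-4, y) = -6*y**2 + 50*y - 87; no integer root y with |y| ≤ 4.
  x = -3: f_y(-3, y) = -6*y**2 + 46*y - 80; no integer root y with |y| ≤ 4.
  x = -2: f_y(-2, y) = -6*y**2 + 42*y - 71; no integer root y with |y| ≤ 4.
  x = -1: f_y(-1, y) = -6*y**2 + 38*y - 60; vanishes at y ∈ {3}. (-1, 3): f_x = 0, f = 0 — SINGULAR.
  x = 0: f_y(0, y) = -6*y**2 + 34*y - 47; no integer root y with |y| ≤ 4.
  x = 1: f_y(1, y) = -6*y**2 + 30*y - 32; no integer root y with |y| ≤ 4.
  x = 2: f_y(2, y) = -6*y**2 + 26*y - 15; no integer root y with |y| ≤ 4.
  x = 3: f_y(3, y) = -6*y**2 + 22*y + 4; no integer root y with |y| ≤ 4.
  x = 4: f_y(4, y) = -6*y**2 + 18*y + 25; no integer root y with |y| ≤ 4.
Only singular point on the grid: (-1, 3).
Classify: substitute x = -1 + u, y = 3 + v and expand: f = u**3 + u**2*v - u**2 - 2*u*v**2 - 2*v**3 + v**2.
No constant or linear terms (consistent with a singular point). Quadratic part: -u**2 + v**2. Cubic part: u**3 + u**2*v - 2*u*v**2 - 2*v**3.
The quadratic part v**2 - u**2 = (v − u)(v + u) splits into two distinct linear factors, so there are two distinct tangent lines y − 3 = ±(x − -1) — this is a node (ordinary double point).
Classification: node.


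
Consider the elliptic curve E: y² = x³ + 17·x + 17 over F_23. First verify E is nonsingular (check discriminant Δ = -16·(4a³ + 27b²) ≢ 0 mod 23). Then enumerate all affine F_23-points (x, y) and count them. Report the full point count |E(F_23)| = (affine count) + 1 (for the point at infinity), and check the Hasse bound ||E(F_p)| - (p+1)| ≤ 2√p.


Affine points = {(1, 9), (1, 14), (2, 6), (2, 17), (3, 7), (3, 16), (6, 6), (6, 17), (9, 5), (9, 18), (14, 3), (14, 20), (15, 6), (15, 17), (19, 0), (20, 10), (20, 13)}; affine count = 17; |E(F_23)| = 18.

Discriminant check: Δ ∝ 4a³ + 27b² = 4·17³ + 27·17² = 4·4913 + 27·289 ≡ 16 (mod 23). Nonzero ⇒ E is nonsingular.
For each x ∈ F_23, compute rhs = x³ + 17·x + 17 mod 23, then count y ∈ F_23 with y² ≡ rhs.
  x = 0: rhs = 17, matching y values: none (0 points).
  x = 1: rhs = 12, matching y values: 9, 14 (2 points).
  x = 2: rhs = 13, matching y values: 6, 17 (2 points).
  x = 3: rhs = 3, matching y values: 7, 16 (2 points).
  x = 4: rhs = 11, matching y values: none (0 points).
  x = 5: rhs = 20, matching y values: none (0 points).
  x = 6: rhs = 13, matching y values: 6, 17 (2 points).
  x = 7: rhs = 19, matching y values: none (0 points).
  x = 8: rhs = 21, matching y values: none (0 points).
  x = 9: rhs = 2, matching y values: 5, 18 (2 points).
  x = 10: rhs = 14, matching y values: none (0 points).
  x = 11: rhs = 17, matching y values: none (0 points).
  x = 12: rhs = 17, matching y values: none (0 points).
  x = 13: rhs = 20, matching y values: none (0 points).
  x = 14: rhs = 9, matching y values: 3, 20 (2 points).
  x = 15: rhs = 13, matching y values: 6, 17 (2 points).
  x = 16: rhs = 15, matching y values: none (0 points).
  x = 17: rhs = 21, matching y values: none (0 points).
  x = 18: rhs = 14, matching y values: none (0 points).
  x = 19: rhs = 0, matching y values: 0 (1 points).
  x = 20: rhs = 8, matching y values: 10, 13 (2 points).
  x = 21: rhs = 21, matching y values: none (0 points).
  x = 22: rhs = 22, matching y values: none (0 points).
Total affine count: 17.
Full point count |E(F_23)| = 17 + 1 = 18.
Hasse bound: |18 − (23+1)| = |-6| = 6 ≤ 2√23 ≈ 9.5917 ✓.
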